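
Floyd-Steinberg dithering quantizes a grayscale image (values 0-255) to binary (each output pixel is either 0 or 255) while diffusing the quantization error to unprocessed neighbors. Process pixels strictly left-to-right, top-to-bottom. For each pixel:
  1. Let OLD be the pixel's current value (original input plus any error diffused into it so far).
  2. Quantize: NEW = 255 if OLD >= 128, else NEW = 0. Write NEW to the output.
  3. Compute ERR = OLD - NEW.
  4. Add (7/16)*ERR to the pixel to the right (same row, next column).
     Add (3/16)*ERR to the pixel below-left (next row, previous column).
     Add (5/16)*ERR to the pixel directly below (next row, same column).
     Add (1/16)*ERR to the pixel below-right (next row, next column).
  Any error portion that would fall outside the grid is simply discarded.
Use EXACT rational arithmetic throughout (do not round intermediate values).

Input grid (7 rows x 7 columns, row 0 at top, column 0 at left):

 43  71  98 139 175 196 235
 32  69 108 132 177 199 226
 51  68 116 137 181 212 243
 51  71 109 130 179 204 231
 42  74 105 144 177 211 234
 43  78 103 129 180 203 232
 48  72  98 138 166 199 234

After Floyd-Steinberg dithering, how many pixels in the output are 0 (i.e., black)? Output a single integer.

Answer: 22

Derivation:
(0,0): OLD=43 → NEW=0, ERR=43
(0,1): OLD=1437/16 → NEW=0, ERR=1437/16
(0,2): OLD=35147/256 → NEW=255, ERR=-30133/256
(0,3): OLD=358413/4096 → NEW=0, ERR=358413/4096
(0,4): OLD=13977691/65536 → NEW=255, ERR=-2733989/65536
(0,5): OLD=186382973/1048576 → NEW=255, ERR=-81003907/1048576
(0,6): OLD=3375618411/16777216 → NEW=255, ERR=-902571669/16777216
(1,0): OLD=15943/256 → NEW=0, ERR=15943/256
(1,1): OLD=214897/2048 → NEW=0, ERR=214897/2048
(1,2): OLD=9118917/65536 → NEW=255, ERR=-7592763/65536
(1,3): OLD=24504929/262144 → NEW=0, ERR=24504929/262144
(1,4): OLD=3285728131/16777216 → NEW=255, ERR=-992461949/16777216
(1,5): OLD=18291746675/134217728 → NEW=255, ERR=-15933773965/134217728
(1,6): OLD=327323519837/2147483648 → NEW=255, ERR=-220284810403/2147483648
(2,0): OLD=2953579/32768 → NEW=0, ERR=2953579/32768
(2,1): OLD=128339913/1048576 → NEW=0, ERR=128339913/1048576
(2,2): OLD=2641201819/16777216 → NEW=255, ERR=-1636988261/16777216
(2,3): OLD=14118591875/134217728 → NEW=0, ERR=14118591875/134217728
(2,4): OLD=206285703603/1073741824 → NEW=255, ERR=-67518461517/1073741824
(2,5): OLD=4276414594897/34359738368 → NEW=0, ERR=4276414594897/34359738368
(2,6): OLD=141823733971783/549755813888 → NEW=255, ERR=1636001430343/549755813888
(3,0): OLD=1713230395/16777216 → NEW=0, ERR=1713230395/16777216
(3,1): OLD=18959995423/134217728 → NEW=255, ERR=-15265525217/134217728
(3,2): OLD=60260397581/1073741824 → NEW=0, ERR=60260397581/1073741824
(3,3): OLD=728156704683/4294967296 → NEW=255, ERR=-367059955797/4294967296
(3,4): OLD=83491582623291/549755813888 → NEW=255, ERR=-56696149918149/549755813888
(3,5): OLD=854990823344737/4398046511104 → NEW=255, ERR=-266511036986783/4398046511104
(3,6): OLD=15002423771493439/70368744177664 → NEW=255, ERR=-2941605993810881/70368744177664
(4,0): OLD=112926953365/2147483648 → NEW=0, ERR=112926953365/2147483648
(4,1): OLD=2692723171473/34359738368 → NEW=0, ERR=2692723171473/34359738368
(4,2): OLD=73497672876831/549755813888 → NEW=255, ERR=-66690059664609/549755813888
(4,3): OLD=212826739821317/4398046511104 → NEW=0, ERR=212826739821317/4398046511104
(4,4): OLD=5250903197886655/35184372088832 → NEW=255, ERR=-3721111684765505/35184372088832
(4,5): OLD=148066508627178239/1125899906842624 → NEW=255, ERR=-139037967617690881/1125899906842624
(4,6): OLD=2938548172921461161/18014398509481984 → NEW=255, ERR=-1655123446996444759/18014398509481984
(5,0): OLD=40751825780803/549755813888 → NEW=0, ERR=40751825780803/549755813888
(5,1): OLD=507807505491649/4398046511104 → NEW=0, ERR=507807505491649/4398046511104
(5,2): OLD=4559089793784535/35184372088832 → NEW=255, ERR=-4412925088867625/35184372088832
(5,3): OLD=17405819544648531/281474976710656 → NEW=0, ERR=17405819544648531/281474976710656
(5,4): OLD=2771946551935619697/18014398509481984 → NEW=255, ERR=-1821725067982286223/18014398509481984
(5,5): OLD=13882536974958468577/144115188075855872 → NEW=0, ERR=13882536974958468577/144115188075855872
(5,6): OLD=548131539227364053775/2305843009213693952 → NEW=255, ERR=-39858428122127903985/2305843009213693952
(6,0): OLD=6531195268234939/70368744177664 → NEW=0, ERR=6531195268234939/70368744177664
(6,1): OLD=146146443776382455/1125899906842624 → NEW=255, ERR=-140958032468486665/1125899906842624
(6,2): OLD=411505368372652293/18014398509481984 → NEW=0, ERR=411505368372652293/18014398509481984
(6,3): OLD=20250799446192616987/144115188075855872 → NEW=255, ERR=-16498573513150630373/144115188075855872
(6,4): OLD=30621289093732848513/288230376151711744 → NEW=0, ERR=30621289093732848513/288230376151711744
(6,5): OLD=9814443195514002197557/36893488147419103232 → NEW=255, ERR=406603717922130873397/36893488147419103232
(6,6): OLD=141340700865211174251299/590295810358705651712 → NEW=255, ERR=-9184730776258766935261/590295810358705651712
Output grid:
  Row 0: ..#.###  (3 black, running=3)
  Row 1: ..#.###  (3 black, running=6)
  Row 2: ..#.#.#  (4 black, running=10)
  Row 3: .#.####  (2 black, running=12)
  Row 4: ..#.###  (3 black, running=15)
  Row 5: ..#.#.#  (4 black, running=19)
  Row 6: .#.#.##  (3 black, running=22)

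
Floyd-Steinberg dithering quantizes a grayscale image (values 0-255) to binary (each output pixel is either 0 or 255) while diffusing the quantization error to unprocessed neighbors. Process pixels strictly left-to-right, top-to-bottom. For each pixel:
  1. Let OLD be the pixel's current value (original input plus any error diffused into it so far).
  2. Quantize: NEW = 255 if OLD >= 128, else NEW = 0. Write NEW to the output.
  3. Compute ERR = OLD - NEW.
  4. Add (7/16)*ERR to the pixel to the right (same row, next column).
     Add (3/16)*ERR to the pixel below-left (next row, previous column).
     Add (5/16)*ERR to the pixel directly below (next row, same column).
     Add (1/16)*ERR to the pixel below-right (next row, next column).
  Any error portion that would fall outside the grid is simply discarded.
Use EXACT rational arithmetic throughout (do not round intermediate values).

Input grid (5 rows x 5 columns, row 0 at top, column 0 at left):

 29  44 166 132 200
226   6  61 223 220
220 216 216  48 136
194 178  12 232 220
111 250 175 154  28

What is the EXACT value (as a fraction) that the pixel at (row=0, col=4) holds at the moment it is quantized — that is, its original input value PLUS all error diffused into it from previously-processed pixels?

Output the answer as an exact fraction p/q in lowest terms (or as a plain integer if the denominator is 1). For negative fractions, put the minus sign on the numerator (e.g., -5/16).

Answer: 16086589/65536

Derivation:
(0,0): OLD=29 → NEW=0, ERR=29
(0,1): OLD=907/16 → NEW=0, ERR=907/16
(0,2): OLD=48845/256 → NEW=255, ERR=-16435/256
(0,3): OLD=425627/4096 → NEW=0, ERR=425627/4096
(0,4): OLD=16086589/65536 → NEW=255, ERR=-625091/65536
Target (0,4): original=200, with diffused error = 16086589/65536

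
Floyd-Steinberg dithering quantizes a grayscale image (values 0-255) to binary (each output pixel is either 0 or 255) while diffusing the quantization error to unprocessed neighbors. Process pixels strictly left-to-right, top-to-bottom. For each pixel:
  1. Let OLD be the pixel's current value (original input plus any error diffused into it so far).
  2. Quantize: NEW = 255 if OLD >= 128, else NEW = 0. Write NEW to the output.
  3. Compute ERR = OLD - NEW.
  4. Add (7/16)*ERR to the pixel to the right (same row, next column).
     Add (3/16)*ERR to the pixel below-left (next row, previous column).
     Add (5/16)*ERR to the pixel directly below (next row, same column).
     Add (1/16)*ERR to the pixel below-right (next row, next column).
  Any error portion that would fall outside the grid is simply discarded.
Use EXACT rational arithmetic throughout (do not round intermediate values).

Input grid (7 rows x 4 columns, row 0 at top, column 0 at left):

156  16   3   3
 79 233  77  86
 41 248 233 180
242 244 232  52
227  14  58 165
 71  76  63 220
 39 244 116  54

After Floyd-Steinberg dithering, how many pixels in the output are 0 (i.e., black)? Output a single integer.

(0,0): OLD=156 → NEW=255, ERR=-99
(0,1): OLD=-437/16 → NEW=0, ERR=-437/16
(0,2): OLD=-2291/256 → NEW=0, ERR=-2291/256
(0,3): OLD=-3749/4096 → NEW=0, ERR=-3749/4096
(1,0): OLD=10993/256 → NEW=0, ERR=10993/256
(1,1): OLD=482071/2048 → NEW=255, ERR=-40169/2048
(1,2): OLD=4177507/65536 → NEW=0, ERR=4177507/65536
(1,3): OLD=118533669/1048576 → NEW=0, ERR=118533669/1048576
(2,0): OLD=1662701/32768 → NEW=0, ERR=1662701/32768
(2,1): OLD=292244351/1048576 → NEW=255, ERR=24857471/1048576
(2,2): OLD=594041083/2097152 → NEW=255, ERR=59267323/2097152
(2,3): OLD=7773685935/33554432 → NEW=255, ERR=-782694225/33554432
(3,0): OLD=4400690845/16777216 → NEW=255, ERR=122500765/16777216
(3,1): OLD=70618072963/268435456 → NEW=255, ERR=2167031683/268435456
(3,2): OLD=1037111572349/4294967296 → NEW=255, ERR=-58105088131/4294967296
(3,3): OLD=2787132346859/68719476736 → NEW=0, ERR=2787132346859/68719476736
(4,0): OLD=991258732441/4294967296 → NEW=255, ERR=-103957928039/4294967296
(4,1): OLD=132387322059/34359738368 → NEW=0, ERR=132387322059/34359738368
(4,2): OLD=69892847020779/1099511627776 → NEW=0, ERR=69892847020779/1099511627776
(4,3): OLD=3600056311661277/17592186044416 → NEW=255, ERR=-885951129664803/17592186044416
(5,0): OLD=35271507630665/549755813888 → NEW=0, ERR=35271507630665/549755813888
(5,1): OLD=2035054529218719/17592186044416 → NEW=0, ERR=2035054529218719/17592186044416
(5,2): OLD=1093114434964515/8796093022208 → NEW=0, ERR=1093114434964515/8796093022208
(5,3): OLD=73916626869855979/281474976710656 → NEW=255, ERR=2140507808638699/281474976710656
(6,0): OLD=22726128900278141/281474976710656 → NEW=0, ERR=22726128900278141/281474976710656
(6,1): OLD=1543763571381339451/4503599627370496 → NEW=255, ERR=395345666401862971/4503599627370496
(6,2): OLD=14548191861016489389/72057594037927936 → NEW=255, ERR=-3826494618655134291/72057594037927936
(6,3): OLD=47166942364470638267/1152921504606846976 → NEW=0, ERR=47166942364470638267/1152921504606846976
Output grid:
  Row 0: #...  (3 black, running=3)
  Row 1: .#..  (3 black, running=6)
  Row 2: .###  (1 black, running=7)
  Row 3: ###.  (1 black, running=8)
  Row 4: #..#  (2 black, running=10)
  Row 5: ...#  (3 black, running=13)
  Row 6: .##.  (2 black, running=15)

Answer: 15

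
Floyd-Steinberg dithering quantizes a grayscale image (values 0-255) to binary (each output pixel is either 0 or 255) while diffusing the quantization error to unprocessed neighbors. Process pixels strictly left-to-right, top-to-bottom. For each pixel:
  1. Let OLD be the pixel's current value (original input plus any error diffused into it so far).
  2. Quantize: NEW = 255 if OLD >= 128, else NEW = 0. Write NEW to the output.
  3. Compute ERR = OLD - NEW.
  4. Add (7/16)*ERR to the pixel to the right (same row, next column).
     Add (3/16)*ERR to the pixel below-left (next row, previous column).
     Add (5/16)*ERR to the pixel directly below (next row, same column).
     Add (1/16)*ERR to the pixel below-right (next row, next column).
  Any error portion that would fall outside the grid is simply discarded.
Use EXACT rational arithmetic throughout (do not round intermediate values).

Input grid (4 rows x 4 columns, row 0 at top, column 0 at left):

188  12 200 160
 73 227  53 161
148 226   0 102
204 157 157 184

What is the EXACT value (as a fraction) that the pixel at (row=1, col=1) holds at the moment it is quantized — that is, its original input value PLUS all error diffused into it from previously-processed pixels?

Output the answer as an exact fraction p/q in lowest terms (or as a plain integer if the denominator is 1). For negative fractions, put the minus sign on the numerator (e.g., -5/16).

(0,0): OLD=188 → NEW=255, ERR=-67
(0,1): OLD=-277/16 → NEW=0, ERR=-277/16
(0,2): OLD=49261/256 → NEW=255, ERR=-16019/256
(0,3): OLD=543227/4096 → NEW=255, ERR=-501253/4096
(1,0): OLD=12497/256 → NEW=0, ERR=12497/256
(1,1): OLD=464951/2048 → NEW=255, ERR=-57289/2048
Target (1,1): original=227, with diffused error = 464951/2048

Answer: 464951/2048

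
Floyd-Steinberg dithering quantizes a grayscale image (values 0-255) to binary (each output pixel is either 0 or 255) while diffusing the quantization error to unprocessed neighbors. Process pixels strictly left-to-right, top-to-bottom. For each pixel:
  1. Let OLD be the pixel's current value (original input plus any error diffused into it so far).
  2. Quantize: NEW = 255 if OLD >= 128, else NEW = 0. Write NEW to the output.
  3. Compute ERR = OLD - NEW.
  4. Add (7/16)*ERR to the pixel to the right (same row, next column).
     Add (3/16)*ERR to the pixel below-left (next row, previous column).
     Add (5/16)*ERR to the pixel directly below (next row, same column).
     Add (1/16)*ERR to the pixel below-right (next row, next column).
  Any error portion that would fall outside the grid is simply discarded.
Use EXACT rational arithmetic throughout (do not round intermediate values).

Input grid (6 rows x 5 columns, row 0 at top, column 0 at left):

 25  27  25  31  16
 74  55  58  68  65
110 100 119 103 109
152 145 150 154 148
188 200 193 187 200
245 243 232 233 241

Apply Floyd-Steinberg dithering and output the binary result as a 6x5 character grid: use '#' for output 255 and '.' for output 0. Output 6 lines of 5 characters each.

(0,0): OLD=25 → NEW=0, ERR=25
(0,1): OLD=607/16 → NEW=0, ERR=607/16
(0,2): OLD=10649/256 → NEW=0, ERR=10649/256
(0,3): OLD=201519/4096 → NEW=0, ERR=201519/4096
(0,4): OLD=2459209/65536 → NEW=0, ERR=2459209/65536
(1,0): OLD=22765/256 → NEW=0, ERR=22765/256
(1,1): OLD=235771/2048 → NEW=0, ERR=235771/2048
(1,2): OLD=8713751/65536 → NEW=255, ERR=-7997929/65536
(1,3): OLD=10385739/262144 → NEW=0, ERR=10385739/262144
(1,4): OLD=407411329/4194304 → NEW=0, ERR=407411329/4194304
(2,0): OLD=5222393/32768 → NEW=255, ERR=-3133447/32768
(2,1): OLD=80546755/1048576 → NEW=0, ERR=80546755/1048576
(2,2): OLD=2165825289/16777216 → NEW=255, ERR=-2112364791/16777216
(2,3): OLD=19027201035/268435456 → NEW=0, ERR=19027201035/268435456
(2,4): OLD=742348464525/4294967296 → NEW=255, ERR=-352868195955/4294967296
(3,0): OLD=2290425577/16777216 → NEW=255, ERR=-1987764503/16777216
(3,1): OLD=11755555381/134217728 → NEW=0, ERR=11755555381/134217728
(3,2): OLD=717535258839/4294967296 → NEW=255, ERR=-377681401641/4294967296
(3,3): OLD=982729464287/8589934592 → NEW=0, ERR=982729464287/8589934592
(3,4): OLD=24300259837435/137438953472 → NEW=255, ERR=-10746673297925/137438953472
(4,0): OLD=359483011847/2147483648 → NEW=255, ERR=-188125318393/2147483648
(4,1): OLD=11349117832967/68719476736 → NEW=255, ERR=-6174348734713/68719476736
(4,2): OLD=168375142384457/1099511627776 → NEW=255, ERR=-112000322698423/1099511627776
(4,3): OLD=2780076790590215/17592186044416 → NEW=255, ERR=-1705930650735865/17592186044416
(4,4): OLD=39488239819167921/281474976710656 → NEW=255, ERR=-32287879242049359/281474976710656
(5,0): OLD=220757251658101/1099511627776 → NEW=255, ERR=-59618213424779/1099511627776
(5,1): OLD=1465652342465055/8796093022208 → NEW=255, ERR=-777351378197985/8796093022208
(5,2): OLD=38760824257932439/281474976710656 → NEW=255, ERR=-33015294803284841/281474976710656
(5,3): OLD=139055369289629529/1125899906842624 → NEW=0, ERR=139055369289629529/1125899906842624
(5,4): OLD=4559920479324482307/18014398509481984 → NEW=255, ERR=-33751140593423613/18014398509481984
Row 0: .....
Row 1: ..#..
Row 2: #.#.#
Row 3: #.#.#
Row 4: #####
Row 5: ###.#

Answer: .....
..#..
#.#.#
#.#.#
#####
###.#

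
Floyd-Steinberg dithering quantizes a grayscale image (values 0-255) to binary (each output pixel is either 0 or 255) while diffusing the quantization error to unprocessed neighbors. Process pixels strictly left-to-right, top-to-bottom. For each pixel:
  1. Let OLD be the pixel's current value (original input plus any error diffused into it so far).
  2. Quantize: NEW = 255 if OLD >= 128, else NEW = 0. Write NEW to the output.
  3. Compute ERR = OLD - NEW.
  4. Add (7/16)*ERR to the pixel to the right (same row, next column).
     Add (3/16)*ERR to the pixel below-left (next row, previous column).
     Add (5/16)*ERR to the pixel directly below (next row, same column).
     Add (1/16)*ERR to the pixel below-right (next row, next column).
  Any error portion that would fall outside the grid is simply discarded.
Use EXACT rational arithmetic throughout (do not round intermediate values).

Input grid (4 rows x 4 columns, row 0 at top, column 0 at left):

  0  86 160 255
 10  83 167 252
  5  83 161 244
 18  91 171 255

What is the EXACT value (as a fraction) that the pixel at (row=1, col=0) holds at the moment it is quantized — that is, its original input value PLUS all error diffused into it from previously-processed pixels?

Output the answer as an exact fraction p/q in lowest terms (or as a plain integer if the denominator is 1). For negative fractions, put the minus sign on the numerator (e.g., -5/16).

Answer: 209/8

Derivation:
(0,0): OLD=0 → NEW=0, ERR=0
(0,1): OLD=86 → NEW=0, ERR=86
(0,2): OLD=1581/8 → NEW=255, ERR=-459/8
(0,3): OLD=29427/128 → NEW=255, ERR=-3213/128
(1,0): OLD=209/8 → NEW=0, ERR=209/8
Target (1,0): original=10, with diffused error = 209/8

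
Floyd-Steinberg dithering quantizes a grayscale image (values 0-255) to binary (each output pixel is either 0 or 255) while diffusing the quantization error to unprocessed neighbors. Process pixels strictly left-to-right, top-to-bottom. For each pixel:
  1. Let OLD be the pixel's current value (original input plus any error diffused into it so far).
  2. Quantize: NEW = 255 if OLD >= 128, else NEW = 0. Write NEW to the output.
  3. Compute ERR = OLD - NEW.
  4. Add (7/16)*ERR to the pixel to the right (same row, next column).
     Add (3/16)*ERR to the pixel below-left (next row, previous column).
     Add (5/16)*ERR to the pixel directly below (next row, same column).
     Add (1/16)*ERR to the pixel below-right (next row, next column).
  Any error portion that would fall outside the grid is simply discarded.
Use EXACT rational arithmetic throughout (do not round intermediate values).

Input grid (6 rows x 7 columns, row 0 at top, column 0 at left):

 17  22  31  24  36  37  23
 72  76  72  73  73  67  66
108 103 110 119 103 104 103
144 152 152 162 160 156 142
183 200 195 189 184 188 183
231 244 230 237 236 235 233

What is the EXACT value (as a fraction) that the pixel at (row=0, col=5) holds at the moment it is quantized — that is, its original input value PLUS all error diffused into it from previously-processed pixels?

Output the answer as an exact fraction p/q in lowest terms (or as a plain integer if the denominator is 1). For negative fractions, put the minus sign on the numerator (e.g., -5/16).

Answer: 63982199/1048576

Derivation:
(0,0): OLD=17 → NEW=0, ERR=17
(0,1): OLD=471/16 → NEW=0, ERR=471/16
(0,2): OLD=11233/256 → NEW=0, ERR=11233/256
(0,3): OLD=176935/4096 → NEW=0, ERR=176935/4096
(0,4): OLD=3597841/65536 → NEW=0, ERR=3597841/65536
(0,5): OLD=63982199/1048576 → NEW=0, ERR=63982199/1048576
Target (0,5): original=37, with diffused error = 63982199/1048576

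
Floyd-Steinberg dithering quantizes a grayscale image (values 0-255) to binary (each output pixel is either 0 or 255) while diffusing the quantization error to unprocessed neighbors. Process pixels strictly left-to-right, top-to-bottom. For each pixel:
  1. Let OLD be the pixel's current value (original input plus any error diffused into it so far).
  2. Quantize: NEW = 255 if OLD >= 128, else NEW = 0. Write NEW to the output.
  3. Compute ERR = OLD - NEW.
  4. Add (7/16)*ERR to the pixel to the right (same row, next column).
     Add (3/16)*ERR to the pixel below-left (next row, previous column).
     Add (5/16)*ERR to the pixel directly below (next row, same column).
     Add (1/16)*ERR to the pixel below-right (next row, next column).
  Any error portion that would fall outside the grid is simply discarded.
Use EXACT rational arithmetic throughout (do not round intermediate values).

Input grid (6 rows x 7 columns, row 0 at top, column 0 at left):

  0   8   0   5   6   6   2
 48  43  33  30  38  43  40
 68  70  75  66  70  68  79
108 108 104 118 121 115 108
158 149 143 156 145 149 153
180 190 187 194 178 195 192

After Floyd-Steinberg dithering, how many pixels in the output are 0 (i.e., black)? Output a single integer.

Answer: 26

Derivation:
(0,0): OLD=0 → NEW=0, ERR=0
(0,1): OLD=8 → NEW=0, ERR=8
(0,2): OLD=7/2 → NEW=0, ERR=7/2
(0,3): OLD=209/32 → NEW=0, ERR=209/32
(0,4): OLD=4535/512 → NEW=0, ERR=4535/512
(0,5): OLD=80897/8192 → NEW=0, ERR=80897/8192
(0,6): OLD=828423/131072 → NEW=0, ERR=828423/131072
(1,0): OLD=99/2 → NEW=0, ERR=99/2
(1,1): OLD=1085/16 → NEW=0, ERR=1085/16
(1,2): OLD=33529/512 → NEW=0, ERR=33529/512
(1,3): OLD=128145/2048 → NEW=0, ERR=128145/2048
(1,4): OLD=9227791/131072 → NEW=0, ERR=9227791/131072
(1,5): OLD=82445031/1048576 → NEW=0, ERR=82445031/1048576
(1,6): OLD=1291695593/16777216 → NEW=0, ERR=1291695593/16777216
(2,0): OLD=24623/256 → NEW=0, ERR=24623/256
(2,1): OLD=1217693/8192 → NEW=255, ERR=-871267/8192
(2,2): OLD=8507111/131072 → NEW=0, ERR=8507111/131072
(2,3): OLD=137617503/1048576 → NEW=255, ERR=-129769377/1048576
(2,4): OLD=474038227/8388608 → NEW=0, ERR=474038227/8388608
(2,5): OLD=36541992693/268435456 → NEW=255, ERR=-31909048587/268435456
(2,6): OLD=240380651651/4294967296 → NEW=0, ERR=240380651651/4294967296
(3,0): OLD=15481655/131072 → NEW=0, ERR=15481655/131072
(3,1): OLD=151645475/1048576 → NEW=255, ERR=-115741405/1048576
(3,2): OLD=387047381/8388608 → NEW=0, ERR=387047381/8388608
(3,3): OLD=3830704569/33554432 → NEW=0, ERR=3830704569/33554432
(3,4): OLD=681108508727/4294967296 → NEW=255, ERR=-414108151753/4294967296
(3,5): OLD=1707554201293/34359738368 → NEW=0, ERR=1707554201293/34359738368
(3,6): OLD=76857375155859/549755813888 → NEW=255, ERR=-63330357385581/549755813888
(4,0): OLD=2922842113/16777216 → NEW=255, ERR=-1355347967/16777216
(4,1): OLD=25554070901/268435456 → NEW=0, ERR=25554070901/268435456
(4,2): OLD=917293510571/4294967296 → NEW=255, ERR=-177923149909/4294967296
(4,3): OLD=5441135524713/34359738368 → NEW=255, ERR=-3320597759127/34359738368
(4,4): OLD=24475693356143/274877906944 → NEW=0, ERR=24475693356143/274877906944
(4,5): OLD=1546884987817307/8796093022208 → NEW=255, ERR=-696118732845733/8796093022208
(4,6): OLD=12030709873129581/140737488355328 → NEW=0, ERR=12030709873129581/140737488355328
(5,0): OLD=741328488623/4294967296 → NEW=255, ERR=-353888171857/4294967296
(5,1): OLD=5871535259821/34359738368 → NEW=255, ERR=-2890198024019/34359738368
(5,2): OLD=34382576415255/274877906944 → NEW=0, ERR=34382576415255/274877906944
(5,3): OLD=511557573085067/2199023255552 → NEW=255, ERR=-49193357080693/2199023255552
(5,4): OLD=24651540641098149/140737488355328 → NEW=255, ERR=-11236518889510491/140737488355328
(5,5): OLD=176689758716062621/1125899906842624 → NEW=255, ERR=-110414717528806499/1125899906842624
(5,6): OLD=3077986688239824851/18014398509481984 → NEW=255, ERR=-1515684931678081069/18014398509481984
Output grid:
  Row 0: .......  (7 black, running=7)
  Row 1: .......  (7 black, running=14)
  Row 2: .#.#.#.  (4 black, running=18)
  Row 3: .#..#.#  (4 black, running=22)
  Row 4: #.##.#.  (3 black, running=25)
  Row 5: ##.####  (1 black, running=26)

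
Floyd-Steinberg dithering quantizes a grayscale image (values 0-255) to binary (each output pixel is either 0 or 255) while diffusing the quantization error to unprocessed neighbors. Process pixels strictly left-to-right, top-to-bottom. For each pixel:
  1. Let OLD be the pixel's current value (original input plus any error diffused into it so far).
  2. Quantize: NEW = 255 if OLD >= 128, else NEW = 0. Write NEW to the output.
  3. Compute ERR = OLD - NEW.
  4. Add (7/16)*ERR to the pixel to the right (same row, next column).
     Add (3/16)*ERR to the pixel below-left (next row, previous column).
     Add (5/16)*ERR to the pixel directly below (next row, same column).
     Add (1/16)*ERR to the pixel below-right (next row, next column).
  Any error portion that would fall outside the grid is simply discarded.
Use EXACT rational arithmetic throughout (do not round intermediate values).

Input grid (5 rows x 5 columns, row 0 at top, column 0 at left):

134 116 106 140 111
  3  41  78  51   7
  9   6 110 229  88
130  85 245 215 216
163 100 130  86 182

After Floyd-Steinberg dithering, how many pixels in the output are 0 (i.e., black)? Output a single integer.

(0,0): OLD=134 → NEW=255, ERR=-121
(0,1): OLD=1009/16 → NEW=0, ERR=1009/16
(0,2): OLD=34199/256 → NEW=255, ERR=-31081/256
(0,3): OLD=355873/4096 → NEW=0, ERR=355873/4096
(0,4): OLD=9765607/65536 → NEW=255, ERR=-6946073/65536
(1,0): OLD=-5885/256 → NEW=0, ERR=-5885/256
(1,1): OLD=41621/2048 → NEW=0, ERR=41621/2048
(1,2): OLD=4533945/65536 → NEW=0, ERR=4533945/65536
(1,3): OLD=21222469/262144 → NEW=0, ERR=21222469/262144
(1,4): OLD=61771823/4194304 → NEW=0, ERR=61771823/4194304
(2,0): OLD=184375/32768 → NEW=0, ERR=184375/32768
(2,1): OLD=27627341/1048576 → NEW=0, ERR=27627341/1048576
(2,2): OLD=2677580327/16777216 → NEW=255, ERR=-1600609753/16777216
(2,3): OLD=58960593029/268435456 → NEW=255, ERR=-9490448251/268435456
(2,4): OLD=353022775907/4294967296 → NEW=0, ERR=353022775907/4294967296
(3,0): OLD=2293420103/16777216 → NEW=255, ERR=-1984769977/16777216
(3,1): OLD=3213190971/134217728 → NEW=0, ERR=3213190971/134217728
(3,2): OLD=947804135417/4294967296 → NEW=255, ERR=-147412525063/4294967296
(3,3): OLD=1704109524209/8589934592 → NEW=255, ERR=-486323796751/8589934592
(3,4): OLD=29509080787733/137438953472 → NEW=255, ERR=-5537852347627/137438953472
(4,0): OLD=280288608457/2147483648 → NEW=255, ERR=-267319721783/2147483648
(4,1): OLD=2693243434697/68719476736 → NEW=0, ERR=2693243434697/68719476736
(4,2): OLD=139969596303847/1099511627776 → NEW=0, ERR=139969596303847/1099511627776
(4,3): OLD=2010821881266889/17592186044416 → NEW=0, ERR=2010821881266889/17592186044416
(4,4): OLD=60763982291980287/281474976710656 → NEW=255, ERR=-11012136769236993/281474976710656
Output grid:
  Row 0: #.#.#  (2 black, running=2)
  Row 1: .....  (5 black, running=7)
  Row 2: ..##.  (3 black, running=10)
  Row 3: #.###  (1 black, running=11)
  Row 4: #...#  (3 black, running=14)

Answer: 14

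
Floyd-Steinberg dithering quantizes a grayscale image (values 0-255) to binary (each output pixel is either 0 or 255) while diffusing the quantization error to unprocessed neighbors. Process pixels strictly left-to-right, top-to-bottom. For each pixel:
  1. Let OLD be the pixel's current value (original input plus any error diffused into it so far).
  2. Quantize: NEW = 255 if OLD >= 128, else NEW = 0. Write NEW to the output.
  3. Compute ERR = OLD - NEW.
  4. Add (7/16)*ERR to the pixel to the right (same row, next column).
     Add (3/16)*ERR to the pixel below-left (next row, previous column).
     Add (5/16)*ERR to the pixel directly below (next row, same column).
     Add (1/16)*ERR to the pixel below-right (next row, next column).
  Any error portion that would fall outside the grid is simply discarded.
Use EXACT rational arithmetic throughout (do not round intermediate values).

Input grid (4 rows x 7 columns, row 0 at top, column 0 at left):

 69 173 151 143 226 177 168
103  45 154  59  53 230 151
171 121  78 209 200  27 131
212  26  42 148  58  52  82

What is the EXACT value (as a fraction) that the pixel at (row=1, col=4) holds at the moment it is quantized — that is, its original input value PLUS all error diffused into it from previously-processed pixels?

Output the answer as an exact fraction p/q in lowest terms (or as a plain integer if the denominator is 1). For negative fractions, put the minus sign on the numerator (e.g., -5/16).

(0,0): OLD=69 → NEW=0, ERR=69
(0,1): OLD=3251/16 → NEW=255, ERR=-829/16
(0,2): OLD=32853/256 → NEW=255, ERR=-32427/256
(0,3): OLD=358739/4096 → NEW=0, ERR=358739/4096
(0,4): OLD=17322309/65536 → NEW=255, ERR=610629/65536
(0,5): OLD=189872355/1048576 → NEW=255, ERR=-77514525/1048576
(0,6): OLD=2275970613/16777216 → NEW=255, ERR=-2002219467/16777216
(1,0): OLD=29401/256 → NEW=0, ERR=29401/256
(1,1): OLD=122095/2048 → NEW=0, ERR=122095/2048
(1,2): OLD=10071707/65536 → NEW=255, ERR=-6639973/65536
(1,3): OLD=9403967/262144 → NEW=0, ERR=9403967/262144
(1,4): OLD=1060647453/16777216 → NEW=0, ERR=1060647453/16777216
Target (1,4): original=53, with diffused error = 1060647453/16777216

Answer: 1060647453/16777216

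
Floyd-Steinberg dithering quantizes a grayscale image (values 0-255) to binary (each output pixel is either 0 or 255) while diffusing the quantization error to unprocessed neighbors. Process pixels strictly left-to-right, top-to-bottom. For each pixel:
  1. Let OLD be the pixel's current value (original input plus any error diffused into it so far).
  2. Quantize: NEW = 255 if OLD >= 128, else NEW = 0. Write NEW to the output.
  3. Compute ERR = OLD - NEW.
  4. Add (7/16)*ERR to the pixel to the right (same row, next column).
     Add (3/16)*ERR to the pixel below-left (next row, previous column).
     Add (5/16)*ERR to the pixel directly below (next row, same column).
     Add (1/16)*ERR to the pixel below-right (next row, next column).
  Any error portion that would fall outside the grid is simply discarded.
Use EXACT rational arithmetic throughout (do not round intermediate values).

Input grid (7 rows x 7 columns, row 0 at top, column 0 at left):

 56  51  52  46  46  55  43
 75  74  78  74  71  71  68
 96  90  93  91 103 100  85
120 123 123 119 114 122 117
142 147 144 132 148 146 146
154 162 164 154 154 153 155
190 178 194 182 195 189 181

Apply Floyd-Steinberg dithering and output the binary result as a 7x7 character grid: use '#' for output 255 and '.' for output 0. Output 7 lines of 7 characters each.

(0,0): OLD=56 → NEW=0, ERR=56
(0,1): OLD=151/2 → NEW=0, ERR=151/2
(0,2): OLD=2721/32 → NEW=0, ERR=2721/32
(0,3): OLD=42599/512 → NEW=0, ERR=42599/512
(0,4): OLD=675025/8192 → NEW=0, ERR=675025/8192
(0,5): OLD=11934135/131072 → NEW=0, ERR=11934135/131072
(0,6): OLD=173716481/2097152 → NEW=0, ERR=173716481/2097152
(1,0): OLD=3413/32 → NEW=0, ERR=3413/32
(1,1): OLD=41907/256 → NEW=255, ERR=-23373/256
(1,2): OLD=695887/8192 → NEW=0, ERR=695887/8192
(1,3): OLD=5175027/32768 → NEW=255, ERR=-3180813/32768
(1,4): OLD=160544777/2097152 → NEW=0, ERR=160544777/2097152
(1,5): OLD=2577432377/16777216 → NEW=255, ERR=-1700757703/16777216
(1,6): OLD=14824535607/268435456 → NEW=0, ERR=14824535607/268435456
(2,0): OLD=459617/4096 → NEW=0, ERR=459617/4096
(2,1): OLD=17452827/131072 → NEW=255, ERR=-15970533/131072
(2,2): OLD=88775633/2097152 → NEW=0, ERR=88775633/2097152
(2,3): OLD=1658401993/16777216 → NEW=0, ERR=1658401993/16777216
(2,4): OLD=19474303817/134217728 → NEW=255, ERR=-14751216823/134217728
(2,5): OLD=151942416115/4294967296 → NEW=0, ERR=151942416115/4294967296
(2,6): OLD=7655321311957/68719476736 → NEW=0, ERR=7655321311957/68719476736
(3,0): OLD=277285361/2097152 → NEW=255, ERR=-257488399/2097152
(3,1): OLD=774392253/16777216 → NEW=0, ERR=774392253/16777216
(3,2): OLD=22460154967/134217728 → NEW=255, ERR=-11765365673/134217728
(3,3): OLD=50239266041/536870912 → NEW=0, ERR=50239266041/536870912
(3,4): OLD=9167602713073/68719476736 → NEW=255, ERR=-8355863854607/68719476736
(3,5): OLD=51609052909059/549755813888 → NEW=0, ERR=51609052909059/549755813888
(3,6): OLD=1716067735702749/8796093022208 → NEW=255, ERR=-526935984960291/8796093022208
(4,0): OLD=30141475551/268435456 → NEW=0, ERR=30141475551/268435456
(4,1): OLD=800751192499/4294967296 → NEW=255, ERR=-294465467981/4294967296
(4,2): OLD=7355874668189/68719476736 → NEW=0, ERR=7355874668189/68719476736
(4,3): OLD=98844164510799/549755813888 → NEW=255, ERR=-41343568030641/549755813888
(4,4): OLD=442227202020589/4398046511104 → NEW=0, ERR=442227202020589/4398046511104
(4,5): OLD=28217219832620285/140737488355328 → NEW=255, ERR=-7670839697988355/140737488355328
(4,6): OLD=246123933660023547/2251799813685248 → NEW=0, ERR=246123933660023547/2251799813685248
(5,0): OLD=12110721057481/68719476736 → NEW=255, ERR=-5412745510199/68719476736
(5,1): OLD=73229134717731/549755813888 → NEW=255, ERR=-66958597823709/549755813888
(5,2): OLD=553180886805109/4398046511104 → NEW=0, ERR=553180886805109/4398046511104
(5,3): OLD=7426383837298121/35184372088832 → NEW=255, ERR=-1545631045354039/35184372088832
(5,4): OLD=340659381851100179/2251799813685248 → NEW=255, ERR=-233549570638638061/2251799813685248
(5,5): OLD=2114341951003282243/18014398509481984 → NEW=0, ERR=2114341951003282243/18014398509481984
(5,6): OLD=68339191825596728461/288230376151711744 → NEW=255, ERR=-5159554093089766259/288230376151711744
(6,0): OLD=1253872060340433/8796093022208 → NEW=255, ERR=-989131660322607/8796093022208
(6,1): OLD=15396917374618597/140737488355328 → NEW=0, ERR=15396917374618597/140737488355328
(6,2): OLD=597447553778967759/2251799813685248 → NEW=255, ERR=23238601289229519/2251799813685248
(6,3): OLD=2903944617045528977/18014398509481984 → NEW=255, ERR=-1689727002872376943/18014398509481984
(6,4): OLD=5073314282715025975/36028797018963968 → NEW=255, ERR=-4114028957120785865/36028797018963968
(6,5): OLD=764997384643259914271/4611686018427387904 → NEW=255, ERR=-410982550055724001249/4611686018427387904
(6,6): OLD=10607072070985306314729/73786976294838206464 → NEW=255, ERR=-8208606884198436333591/73786976294838206464
Row 0: .......
Row 1: .#.#.#.
Row 2: .#..#..
Row 3: #.#.#.#
Row 4: .#.#.#.
Row 5: ##.##.#
Row 6: #.#####

Answer: .......
.#.#.#.
.#..#..
#.#.#.#
.#.#.#.
##.##.#
#.#####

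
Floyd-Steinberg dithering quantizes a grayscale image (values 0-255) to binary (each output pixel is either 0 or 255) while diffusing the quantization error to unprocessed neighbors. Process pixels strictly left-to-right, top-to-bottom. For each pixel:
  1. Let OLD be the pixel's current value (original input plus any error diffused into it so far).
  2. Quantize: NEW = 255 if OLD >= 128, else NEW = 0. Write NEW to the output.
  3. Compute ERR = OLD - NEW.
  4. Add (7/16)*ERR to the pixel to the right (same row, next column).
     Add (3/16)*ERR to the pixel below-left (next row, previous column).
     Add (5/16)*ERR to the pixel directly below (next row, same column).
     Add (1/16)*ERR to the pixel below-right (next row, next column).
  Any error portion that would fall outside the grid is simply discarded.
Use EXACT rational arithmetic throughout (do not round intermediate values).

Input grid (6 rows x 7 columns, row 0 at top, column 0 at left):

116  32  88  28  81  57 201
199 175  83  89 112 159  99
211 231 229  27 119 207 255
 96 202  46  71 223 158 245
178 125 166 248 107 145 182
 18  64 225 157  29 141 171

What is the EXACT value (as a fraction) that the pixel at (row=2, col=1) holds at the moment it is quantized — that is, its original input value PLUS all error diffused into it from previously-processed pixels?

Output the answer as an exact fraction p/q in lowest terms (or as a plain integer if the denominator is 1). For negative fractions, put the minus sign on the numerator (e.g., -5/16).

Answer: 46574463/262144

Derivation:
(0,0): OLD=116 → NEW=0, ERR=116
(0,1): OLD=331/4 → NEW=0, ERR=331/4
(0,2): OLD=7949/64 → NEW=0, ERR=7949/64
(0,3): OLD=84315/1024 → NEW=0, ERR=84315/1024
(0,4): OLD=1917309/16384 → NEW=0, ERR=1917309/16384
(0,5): OLD=28363371/262144 → NEW=0, ERR=28363371/262144
(0,6): OLD=1041598701/4194304 → NEW=255, ERR=-27948819/4194304
(1,0): OLD=16049/64 → NEW=255, ERR=-271/64
(1,1): OLD=117527/512 → NEW=255, ERR=-13033/512
(1,2): OLD=2151011/16384 → NEW=255, ERR=-2026909/16384
(1,3): OLD=5918631/65536 → NEW=0, ERR=5918631/65536
(1,4): OLD=895543189/4194304 → NEW=255, ERR=-174004331/4194304
(1,5): OLD=6064166693/33554432 → NEW=255, ERR=-2492213467/33554432
(1,6): OLD=38217284747/536870912 → NEW=0, ERR=38217284747/536870912
(2,0): OLD=1678573/8192 → NEW=255, ERR=-410387/8192
(2,1): OLD=46574463/262144 → NEW=255, ERR=-20272257/262144
Target (2,1): original=231, with diffused error = 46574463/262144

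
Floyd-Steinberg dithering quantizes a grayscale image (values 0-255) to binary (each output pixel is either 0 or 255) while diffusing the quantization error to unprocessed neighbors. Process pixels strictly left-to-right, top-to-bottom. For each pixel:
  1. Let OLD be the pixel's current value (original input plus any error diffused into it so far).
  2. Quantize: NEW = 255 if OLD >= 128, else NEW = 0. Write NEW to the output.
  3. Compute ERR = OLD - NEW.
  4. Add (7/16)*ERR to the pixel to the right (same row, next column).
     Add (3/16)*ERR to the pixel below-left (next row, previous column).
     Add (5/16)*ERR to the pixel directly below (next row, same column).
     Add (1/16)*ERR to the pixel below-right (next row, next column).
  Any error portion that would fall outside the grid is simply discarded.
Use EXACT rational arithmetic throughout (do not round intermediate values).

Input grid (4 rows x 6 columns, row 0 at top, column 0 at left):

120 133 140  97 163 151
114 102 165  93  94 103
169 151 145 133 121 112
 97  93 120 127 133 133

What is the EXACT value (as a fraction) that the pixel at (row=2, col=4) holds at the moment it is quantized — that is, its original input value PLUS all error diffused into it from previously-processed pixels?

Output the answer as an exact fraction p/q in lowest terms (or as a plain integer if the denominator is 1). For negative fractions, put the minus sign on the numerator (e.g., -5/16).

(0,0): OLD=120 → NEW=0, ERR=120
(0,1): OLD=371/2 → NEW=255, ERR=-139/2
(0,2): OLD=3507/32 → NEW=0, ERR=3507/32
(0,3): OLD=74213/512 → NEW=255, ERR=-56347/512
(0,4): OLD=940867/8192 → NEW=0, ERR=940867/8192
(0,5): OLD=26377941/131072 → NEW=255, ERR=-7045419/131072
(1,0): OLD=4431/32 → NEW=255, ERR=-3729/32
(1,1): OLD=14681/256 → NEW=0, ERR=14681/256
(1,2): OLD=1633149/8192 → NEW=255, ERR=-455811/8192
(1,3): OLD=2052913/32768 → NEW=0, ERR=2052913/32768
(1,4): OLD=294322123/2097152 → NEW=255, ERR=-240451637/2097152
(1,5): OLD=1450173469/33554432 → NEW=0, ERR=1450173469/33554432
(2,0): OLD=587107/4096 → NEW=255, ERR=-457373/4096
(2,1): OLD=13415553/131072 → NEW=0, ERR=13415553/131072
(2,2): OLD=393682659/2097152 → NEW=255, ERR=-141091101/2097152
(2,3): OLD=1646995691/16777216 → NEW=0, ERR=1646995691/16777216
(2,4): OLD=75235892385/536870912 → NEW=255, ERR=-61666190175/536870912
Target (2,4): original=121, with diffused error = 75235892385/536870912

Answer: 75235892385/536870912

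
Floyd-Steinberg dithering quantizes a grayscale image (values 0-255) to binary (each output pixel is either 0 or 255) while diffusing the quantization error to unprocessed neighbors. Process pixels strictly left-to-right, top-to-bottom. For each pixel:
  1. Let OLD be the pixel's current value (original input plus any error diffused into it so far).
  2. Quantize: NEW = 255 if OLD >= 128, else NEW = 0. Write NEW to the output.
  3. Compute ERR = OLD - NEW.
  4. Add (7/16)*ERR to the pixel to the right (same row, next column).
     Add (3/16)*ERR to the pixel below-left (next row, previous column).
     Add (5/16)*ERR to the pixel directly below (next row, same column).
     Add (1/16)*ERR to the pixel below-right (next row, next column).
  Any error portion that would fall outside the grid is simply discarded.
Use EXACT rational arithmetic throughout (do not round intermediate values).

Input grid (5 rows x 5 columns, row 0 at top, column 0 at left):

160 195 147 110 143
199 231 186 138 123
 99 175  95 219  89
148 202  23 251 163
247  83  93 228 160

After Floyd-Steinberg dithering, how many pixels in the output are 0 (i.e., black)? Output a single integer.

Answer: 10

Derivation:
(0,0): OLD=160 → NEW=255, ERR=-95
(0,1): OLD=2455/16 → NEW=255, ERR=-1625/16
(0,2): OLD=26257/256 → NEW=0, ERR=26257/256
(0,3): OLD=634359/4096 → NEW=255, ERR=-410121/4096
(0,4): OLD=6500801/65536 → NEW=0, ERR=6500801/65536
(1,0): OLD=38469/256 → NEW=255, ERR=-26811/256
(1,1): OLD=341475/2048 → NEW=255, ERR=-180765/2048
(1,2): OLD=10113183/65536 → NEW=255, ERR=-6598497/65536
(1,3): OLD=22982131/262144 → NEW=0, ERR=22982131/262144
(1,4): OLD=780542585/4194304 → NEW=255, ERR=-289004935/4194304
(2,0): OLD=1629297/32768 → NEW=0, ERR=1629297/32768
(2,1): OLD=150729451/1048576 → NEW=255, ERR=-116657429/1048576
(2,2): OLD=432587649/16777216 → NEW=0, ERR=432587649/16777216
(2,3): OLD=64012485875/268435456 → NEW=255, ERR=-4438555405/268435456
(2,4): OLD=282234324453/4294967296 → NEW=0, ERR=282234324453/4294967296
(3,0): OLD=2393743201/16777216 → NEW=255, ERR=-1884446879/16777216
(3,1): OLD=16916101325/134217728 → NEW=0, ERR=16916101325/134217728
(3,2): OLD=327036710239/4294967296 → NEW=0, ERR=327036710239/4294967296
(3,3): OLD=2517525826439/8589934592 → NEW=255, ERR=327092505479/8589934592
(3,4): OLD=27372506425859/137438953472 → NEW=255, ERR=-7674426709501/137438953472
(4,0): OLD=505798889871/2147483648 → NEW=255, ERR=-41809440369/2147483648
(4,1): OLD=8323652345615/68719476736 → NEW=0, ERR=8323652345615/68719476736
(4,2): OLD=203194348631489/1099511627776 → NEW=255, ERR=-77181116451391/1099511627776
(4,3): OLD=3579624963266831/17592186044416 → NEW=255, ERR=-906382478059249/17592186044416
(4,4): OLD=34449571284430569/281474976710656 → NEW=0, ERR=34449571284430569/281474976710656
Output grid:
  Row 0: ##.#.  (2 black, running=2)
  Row 1: ###.#  (1 black, running=3)
  Row 2: .#.#.  (3 black, running=6)
  Row 3: #..##  (2 black, running=8)
  Row 4: #.##.  (2 black, running=10)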